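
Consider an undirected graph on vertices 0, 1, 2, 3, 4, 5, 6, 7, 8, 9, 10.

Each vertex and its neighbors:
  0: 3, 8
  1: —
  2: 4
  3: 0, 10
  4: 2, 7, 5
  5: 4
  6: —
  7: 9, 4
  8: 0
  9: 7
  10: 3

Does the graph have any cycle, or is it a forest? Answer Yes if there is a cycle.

No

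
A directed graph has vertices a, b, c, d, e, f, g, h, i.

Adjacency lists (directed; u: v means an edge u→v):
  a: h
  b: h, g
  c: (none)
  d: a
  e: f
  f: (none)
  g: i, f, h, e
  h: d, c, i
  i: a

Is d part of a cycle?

Yes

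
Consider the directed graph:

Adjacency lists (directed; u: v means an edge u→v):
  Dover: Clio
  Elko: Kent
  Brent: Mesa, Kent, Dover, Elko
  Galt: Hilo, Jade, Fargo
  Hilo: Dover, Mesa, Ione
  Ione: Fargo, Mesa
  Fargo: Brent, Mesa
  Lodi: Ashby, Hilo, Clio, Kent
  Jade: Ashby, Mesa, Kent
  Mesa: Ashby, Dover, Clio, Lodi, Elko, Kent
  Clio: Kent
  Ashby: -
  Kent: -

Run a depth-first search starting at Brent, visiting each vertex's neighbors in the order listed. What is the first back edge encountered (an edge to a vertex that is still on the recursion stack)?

DFS from Brent (visiting each vertex's neighbors in the order listed); mark gray on enter, black on exit:
Brent gray
  Mesa gray
    Ashby gray
    Ashby black
    Dover gray
      Clio gray
        Kent gray
        Kent black
      Clio black
    Dover black
    Mesa→Clio: Clio black — skip
    Lodi gray
      Lodi→Ashby: Ashby black — skip
      Hilo gray
        Hilo→Dover: Dover black — skip
        Hilo→Mesa: Mesa is gray → back edge
First back edge: Hilo → Mesa.

Hilo->Mesa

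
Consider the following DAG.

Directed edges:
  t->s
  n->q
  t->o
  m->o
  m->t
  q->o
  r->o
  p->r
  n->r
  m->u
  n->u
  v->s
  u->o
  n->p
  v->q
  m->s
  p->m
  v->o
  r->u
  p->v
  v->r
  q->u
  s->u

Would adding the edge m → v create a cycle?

Adding m→v creates a cycle iff v can already reach m.
Explore from v: no path reaches m. The graph stays acyclic.

No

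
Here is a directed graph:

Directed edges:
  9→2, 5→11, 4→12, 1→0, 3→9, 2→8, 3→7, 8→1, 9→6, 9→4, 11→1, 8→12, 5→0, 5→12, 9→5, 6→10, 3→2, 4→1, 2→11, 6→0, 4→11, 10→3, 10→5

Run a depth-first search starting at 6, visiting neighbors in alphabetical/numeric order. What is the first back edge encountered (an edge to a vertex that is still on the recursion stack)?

DFS from 6 (visiting neighbors in alphabetical/numeric order); mark gray on enter, black on exit:
6 gray
  0 gray
  0 black
  10 gray
    3 gray
      2 gray
        8 gray
          1 gray
            1→0: 0 black — skip
          1 black
          12 gray
          12 black
        8 black
        11 gray
          11→1: 1 black — skip
        11 black
      2 black
      7 gray
      7 black
      9 gray
        9→2: 2 black — skip
        4 gray
          4→1: 1 black — skip
          4→11: 11 black — skip
          4→12: 12 black — skip
        4 black
        5 gray
          5→0: 0 black — skip
          5→11: 11 black — skip
          5→12: 12 black — skip
        5 black
        9→6: 6 is gray → back edge
First back edge: 9 → 6.

9→6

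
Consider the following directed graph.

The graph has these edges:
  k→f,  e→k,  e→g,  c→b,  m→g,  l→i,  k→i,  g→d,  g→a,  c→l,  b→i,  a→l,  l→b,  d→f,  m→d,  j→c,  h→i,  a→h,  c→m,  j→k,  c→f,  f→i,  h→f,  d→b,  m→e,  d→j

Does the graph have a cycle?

Yes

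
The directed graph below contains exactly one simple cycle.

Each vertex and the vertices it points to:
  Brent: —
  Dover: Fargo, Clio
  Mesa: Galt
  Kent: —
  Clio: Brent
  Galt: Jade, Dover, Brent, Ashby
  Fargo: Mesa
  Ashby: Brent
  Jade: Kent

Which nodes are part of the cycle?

Galt, Mesa, Dover, Fargo

DFS with gray/black marking from Mesa:
Mesa gray
  Galt gray
    Jade gray
      Kent gray
      Kent black
    Jade black
    Dover gray
      Fargo gray
        Fargo→Mesa: Mesa is gray → back edge
Back edge closes the cycle Mesa → Galt → Dover → Fargo → Mesa; its vertices are {Galt, Mesa, Dover, Fargo}.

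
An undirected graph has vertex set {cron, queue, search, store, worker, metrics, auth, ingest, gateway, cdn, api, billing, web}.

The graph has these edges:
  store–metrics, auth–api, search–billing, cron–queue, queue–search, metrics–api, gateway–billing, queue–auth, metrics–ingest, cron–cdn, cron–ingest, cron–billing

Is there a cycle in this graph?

Yes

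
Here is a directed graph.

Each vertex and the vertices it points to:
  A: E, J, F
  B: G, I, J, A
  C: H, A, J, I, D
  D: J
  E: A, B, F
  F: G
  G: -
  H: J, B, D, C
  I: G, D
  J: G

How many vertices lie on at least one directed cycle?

5

A vertex is on a directed cycle iff it belongs to a strongly connected component of size ≥ 2 (or has a self-loop).
The vertices on cycles are {A, B, C, E, H} — 5 in total.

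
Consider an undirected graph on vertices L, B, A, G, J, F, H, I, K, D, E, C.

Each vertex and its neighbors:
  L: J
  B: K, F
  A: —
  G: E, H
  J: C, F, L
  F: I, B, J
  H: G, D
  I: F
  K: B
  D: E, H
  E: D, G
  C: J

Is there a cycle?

DFS, tracking each vertex's parent; an edge to a visited non-parent vertex closes a cycle.
Start from A:
visit A (parent –)
visit L (parent –)
  visit J (parent L)
    visit C (parent J)
      C–J: parent, skip
    visit F (parent J)
      visit I (parent F)
        I–F: parent, skip
      visit B (parent F)
        visit K (parent B)
          K–B: parent, skip
        B–F: parent, skip
      F–J: parent, skip
    J–L: parent, skip
visit G (parent –)
  visit E (parent G)
    visit D (parent E)
      D–E: parent, skip
      visit H (parent D)
        H–G: G visited and ≠ parent → cycle
Cycle: G – E – D – H – G.

Yes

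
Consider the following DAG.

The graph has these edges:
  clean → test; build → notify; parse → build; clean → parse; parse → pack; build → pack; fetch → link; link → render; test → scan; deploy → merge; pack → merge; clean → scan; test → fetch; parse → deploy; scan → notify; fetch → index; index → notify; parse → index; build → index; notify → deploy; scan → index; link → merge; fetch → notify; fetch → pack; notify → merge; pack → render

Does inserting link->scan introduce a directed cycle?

No

Adding link→scan creates a cycle iff scan can already reach link.
Explore from scan: no path reaches link. The graph stays acyclic.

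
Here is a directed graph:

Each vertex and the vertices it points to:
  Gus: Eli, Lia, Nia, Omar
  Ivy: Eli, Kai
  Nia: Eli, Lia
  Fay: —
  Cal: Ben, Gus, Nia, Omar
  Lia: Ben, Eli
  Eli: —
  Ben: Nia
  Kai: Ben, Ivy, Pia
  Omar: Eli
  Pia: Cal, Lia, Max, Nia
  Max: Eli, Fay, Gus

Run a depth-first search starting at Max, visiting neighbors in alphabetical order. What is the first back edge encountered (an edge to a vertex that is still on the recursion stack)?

Nia→Lia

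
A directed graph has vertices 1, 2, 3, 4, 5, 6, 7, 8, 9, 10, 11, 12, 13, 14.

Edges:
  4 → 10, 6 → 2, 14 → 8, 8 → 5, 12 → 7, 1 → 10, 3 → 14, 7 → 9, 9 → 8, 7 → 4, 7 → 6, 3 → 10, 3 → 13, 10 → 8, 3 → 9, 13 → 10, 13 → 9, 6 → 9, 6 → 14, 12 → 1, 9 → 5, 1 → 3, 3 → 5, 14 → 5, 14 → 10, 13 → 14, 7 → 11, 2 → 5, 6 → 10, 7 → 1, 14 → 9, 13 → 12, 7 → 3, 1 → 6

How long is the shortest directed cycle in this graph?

For each vertex v, BFS finds the shortest path from v back to v.
The shortest such closed walk is 12 → 7 → 3 → 13 → 12, length 4.

4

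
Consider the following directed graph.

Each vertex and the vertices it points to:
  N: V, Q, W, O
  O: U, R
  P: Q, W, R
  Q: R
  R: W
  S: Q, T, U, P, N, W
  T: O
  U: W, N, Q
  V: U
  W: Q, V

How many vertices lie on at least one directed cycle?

7

A vertex is on a directed cycle iff it belongs to a strongly connected component of size ≥ 2 (or has a self-loop).
The vertices on cycles are {N, O, Q, R, U, V, W} — 7 in total.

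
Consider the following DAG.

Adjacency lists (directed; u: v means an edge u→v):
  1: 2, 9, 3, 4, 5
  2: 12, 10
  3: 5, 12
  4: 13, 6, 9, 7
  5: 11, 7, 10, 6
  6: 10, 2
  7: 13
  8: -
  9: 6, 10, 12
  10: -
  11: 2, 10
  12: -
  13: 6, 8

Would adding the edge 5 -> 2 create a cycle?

Adding 5→2 creates a cycle iff 2 can already reach 5.
Explore from 2: no path reaches 5. The graph stays acyclic.

No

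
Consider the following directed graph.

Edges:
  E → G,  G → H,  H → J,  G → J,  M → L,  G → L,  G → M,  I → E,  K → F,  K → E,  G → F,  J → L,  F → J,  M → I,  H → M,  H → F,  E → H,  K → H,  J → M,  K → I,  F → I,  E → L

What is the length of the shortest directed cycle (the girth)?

For each vertex v, BFS finds the shortest path from v back to v.
The shortest such closed walk is E → H → F → I → E, length 4.

4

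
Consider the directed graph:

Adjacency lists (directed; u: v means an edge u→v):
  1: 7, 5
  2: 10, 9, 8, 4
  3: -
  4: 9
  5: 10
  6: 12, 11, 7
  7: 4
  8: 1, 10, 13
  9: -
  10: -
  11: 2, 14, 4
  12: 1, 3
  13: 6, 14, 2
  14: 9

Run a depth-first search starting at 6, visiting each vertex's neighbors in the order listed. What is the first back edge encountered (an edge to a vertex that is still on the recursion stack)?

DFS from 6 (visiting each vertex's neighbors in the order listed); mark gray on enter, black on exit:
6 gray
  12 gray
    1 gray
      7 gray
        4 gray
          9 gray
          9 black
        4 black
      7 black
      5 gray
        10 gray
        10 black
      5 black
    1 black
    3 gray
    3 black
  12 black
  11 gray
    2 gray
      2→10: 10 black — skip
      2→9: 9 black — skip
      8 gray
        8→1: 1 black — skip
        8→10: 10 black — skip
        13 gray
          13→6: 6 is gray → back edge
First back edge: 13 → 6.

13→6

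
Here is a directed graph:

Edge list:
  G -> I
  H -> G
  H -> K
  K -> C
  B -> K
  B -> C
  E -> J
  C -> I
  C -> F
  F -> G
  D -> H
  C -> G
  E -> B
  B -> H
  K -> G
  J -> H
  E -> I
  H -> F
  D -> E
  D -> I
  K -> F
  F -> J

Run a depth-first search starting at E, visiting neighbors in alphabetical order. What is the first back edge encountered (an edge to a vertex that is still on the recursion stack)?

H→F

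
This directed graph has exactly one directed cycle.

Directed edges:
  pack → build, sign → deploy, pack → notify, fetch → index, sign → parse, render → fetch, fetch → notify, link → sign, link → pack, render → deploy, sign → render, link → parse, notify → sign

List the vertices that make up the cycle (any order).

DFS with gray/black marking from sign:
sign gray
  deploy gray
  deploy black
  render gray
    render→deploy: deploy black — skip
    fetch gray
      index gray
      index black
      notify gray
        notify→sign: sign is gray → back edge
Back edge closes the cycle sign → render → fetch → notify → sign; its vertices are {sign, fetch, notify, render}.

sign, fetch, notify, render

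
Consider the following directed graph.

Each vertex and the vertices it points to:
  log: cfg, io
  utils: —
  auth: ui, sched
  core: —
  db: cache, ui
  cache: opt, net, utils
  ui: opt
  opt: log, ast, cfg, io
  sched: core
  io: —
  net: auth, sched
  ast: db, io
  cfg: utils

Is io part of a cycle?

No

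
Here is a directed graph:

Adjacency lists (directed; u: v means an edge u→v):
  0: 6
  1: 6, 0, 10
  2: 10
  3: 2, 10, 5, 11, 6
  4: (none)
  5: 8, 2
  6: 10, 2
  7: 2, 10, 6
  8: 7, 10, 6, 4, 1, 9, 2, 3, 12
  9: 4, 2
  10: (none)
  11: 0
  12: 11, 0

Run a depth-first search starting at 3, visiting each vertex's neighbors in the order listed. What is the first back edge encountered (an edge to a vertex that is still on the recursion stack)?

8→3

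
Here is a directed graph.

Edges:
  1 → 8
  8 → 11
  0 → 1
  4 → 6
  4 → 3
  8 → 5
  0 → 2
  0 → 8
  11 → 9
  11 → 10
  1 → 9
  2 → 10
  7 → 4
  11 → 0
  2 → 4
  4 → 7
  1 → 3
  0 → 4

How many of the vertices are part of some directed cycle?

6

A vertex is on a directed cycle iff it belongs to a strongly connected component of size ≥ 2 (or has a self-loop).
The vertices on cycles are {0, 1, 4, 7, 8, 11} — 6 in total.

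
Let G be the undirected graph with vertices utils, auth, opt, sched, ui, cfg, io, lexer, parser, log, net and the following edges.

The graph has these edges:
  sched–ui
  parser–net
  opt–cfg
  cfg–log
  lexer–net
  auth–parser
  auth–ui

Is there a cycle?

No

DFS, tracking each vertex's parent; an edge to a visited non-parent vertex closes a cycle.
Start from net:
visit net (parent –)
  visit parser (parent net)
    visit auth (parent parser)
      visit ui (parent auth)
        visit sched (parent ui)
          sched–ui: parent, skip
        ui–auth: parent, skip
      auth–parser: parent, skip
    parser–net: parent, skip
  visit lexer (parent net)
    lexer–net: parent, skip
visit utils (parent –)
visit opt (parent –)
  visit cfg (parent opt)
    visit log (parent cfg)
      log–cfg: parent, skip
    cfg–opt: parent, skip
visit io (parent –)
No non-parent visited neighbor found — the graph is a forest.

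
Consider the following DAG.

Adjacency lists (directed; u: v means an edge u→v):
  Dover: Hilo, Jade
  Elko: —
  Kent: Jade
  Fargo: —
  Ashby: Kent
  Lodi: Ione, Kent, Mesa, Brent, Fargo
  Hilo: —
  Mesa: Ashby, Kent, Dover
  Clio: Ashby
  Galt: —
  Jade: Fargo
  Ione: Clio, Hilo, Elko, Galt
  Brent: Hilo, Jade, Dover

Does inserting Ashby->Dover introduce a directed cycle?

No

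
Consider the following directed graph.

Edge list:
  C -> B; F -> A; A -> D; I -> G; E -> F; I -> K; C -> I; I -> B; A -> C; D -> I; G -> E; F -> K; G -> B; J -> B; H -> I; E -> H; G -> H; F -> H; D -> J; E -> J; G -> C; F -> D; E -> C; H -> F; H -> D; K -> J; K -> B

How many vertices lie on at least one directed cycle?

8

A vertex is on a directed cycle iff it belongs to a strongly connected component of size ≥ 2 (or has a self-loop).
The vertices on cycles are {A, C, D, E, F, G, H, I} — 8 in total.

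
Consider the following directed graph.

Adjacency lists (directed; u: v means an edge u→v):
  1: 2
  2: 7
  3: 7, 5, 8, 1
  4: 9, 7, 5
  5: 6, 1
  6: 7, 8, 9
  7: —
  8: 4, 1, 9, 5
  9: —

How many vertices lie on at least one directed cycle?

4

A vertex is on a directed cycle iff it belongs to a strongly connected component of size ≥ 2 (or has a self-loop).
The vertices on cycles are {4, 5, 6, 8} — 4 in total.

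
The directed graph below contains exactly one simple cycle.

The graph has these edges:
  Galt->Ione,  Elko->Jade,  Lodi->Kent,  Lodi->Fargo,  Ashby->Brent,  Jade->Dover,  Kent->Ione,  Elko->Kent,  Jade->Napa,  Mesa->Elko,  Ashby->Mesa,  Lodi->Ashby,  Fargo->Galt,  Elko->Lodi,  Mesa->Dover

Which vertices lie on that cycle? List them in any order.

Elko, Lodi, Mesa, Ashby

DFS with gray/black marking from Mesa:
Mesa gray
  Elko gray
    Kent gray
      Ione gray
      Ione black
    Kent black
    Jade gray
      Napa gray
      Napa black
      Dover gray
      Dover black
    Jade black
    Lodi gray
      Ashby gray
        Ashby→Mesa: Mesa is gray → back edge
Back edge closes the cycle Mesa → Elko → Lodi → Ashby → Mesa; its vertices are {Elko, Lodi, Mesa, Ashby}.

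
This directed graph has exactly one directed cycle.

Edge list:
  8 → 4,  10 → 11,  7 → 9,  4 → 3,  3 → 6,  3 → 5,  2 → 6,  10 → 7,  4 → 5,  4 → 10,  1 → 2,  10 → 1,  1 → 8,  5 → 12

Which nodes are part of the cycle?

1, 4, 8, 10

DFS with gray/black marking from 4:
4 gray
  3 gray
    6 gray
    6 black
    5 gray
      12 gray
      12 black
    5 black
  3 black
  10 gray
    11 gray
    11 black
    7 gray
      9 gray
      9 black
    7 black
    1 gray
      8 gray
        8→4: 4 is gray → back edge
Back edge closes the cycle 4 → 10 → 1 → 8 → 4; its vertices are {1, 4, 8, 10}.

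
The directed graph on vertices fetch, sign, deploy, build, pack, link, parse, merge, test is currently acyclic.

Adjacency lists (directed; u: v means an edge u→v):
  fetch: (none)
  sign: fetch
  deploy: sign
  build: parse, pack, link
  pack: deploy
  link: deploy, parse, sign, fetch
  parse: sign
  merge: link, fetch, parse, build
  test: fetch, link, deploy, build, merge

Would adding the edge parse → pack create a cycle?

No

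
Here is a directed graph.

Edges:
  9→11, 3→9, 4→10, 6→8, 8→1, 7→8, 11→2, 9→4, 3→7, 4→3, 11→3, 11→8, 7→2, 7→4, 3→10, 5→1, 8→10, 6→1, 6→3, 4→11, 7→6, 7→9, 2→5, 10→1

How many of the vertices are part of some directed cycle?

6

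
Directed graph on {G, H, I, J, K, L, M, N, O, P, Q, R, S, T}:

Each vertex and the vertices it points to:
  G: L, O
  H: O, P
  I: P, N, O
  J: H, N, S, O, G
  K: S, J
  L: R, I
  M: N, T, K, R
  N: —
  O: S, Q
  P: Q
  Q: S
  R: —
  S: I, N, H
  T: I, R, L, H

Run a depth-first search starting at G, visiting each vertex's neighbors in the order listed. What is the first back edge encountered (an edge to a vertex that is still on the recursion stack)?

S→I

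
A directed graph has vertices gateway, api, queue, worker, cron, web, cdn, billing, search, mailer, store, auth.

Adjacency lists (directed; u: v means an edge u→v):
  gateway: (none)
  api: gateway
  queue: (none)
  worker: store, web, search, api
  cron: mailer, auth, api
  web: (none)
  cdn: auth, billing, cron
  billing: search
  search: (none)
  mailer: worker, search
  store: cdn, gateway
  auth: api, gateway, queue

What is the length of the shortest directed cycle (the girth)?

For each vertex v, BFS finds the shortest path from v back to v.
The shortest such closed walk is store → cdn → cron → mailer → worker → store, length 5.

5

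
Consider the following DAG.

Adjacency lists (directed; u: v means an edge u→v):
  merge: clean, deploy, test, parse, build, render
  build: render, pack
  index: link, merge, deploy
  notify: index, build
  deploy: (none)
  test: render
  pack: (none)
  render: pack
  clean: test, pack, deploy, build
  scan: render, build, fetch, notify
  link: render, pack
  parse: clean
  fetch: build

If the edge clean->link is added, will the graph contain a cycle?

No

Adding clean→link creates a cycle iff link can already reach clean.
Explore from link: no path reaches clean. The graph stays acyclic.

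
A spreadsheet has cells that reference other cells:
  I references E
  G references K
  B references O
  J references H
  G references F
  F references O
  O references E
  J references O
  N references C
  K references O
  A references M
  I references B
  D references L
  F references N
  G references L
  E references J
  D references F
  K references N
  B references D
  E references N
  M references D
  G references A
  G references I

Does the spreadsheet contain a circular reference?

Yes

DFS with white/gray/black marking, starting from I:
I gray
  B gray
    D gray
      L gray
      L black
      F gray
        N gray
          C gray
          C black
        N black
        O gray
          E gray
            J gray
              J→O: O is gray → back edge
Back edge found, so a cycle exists: O → E → J → O.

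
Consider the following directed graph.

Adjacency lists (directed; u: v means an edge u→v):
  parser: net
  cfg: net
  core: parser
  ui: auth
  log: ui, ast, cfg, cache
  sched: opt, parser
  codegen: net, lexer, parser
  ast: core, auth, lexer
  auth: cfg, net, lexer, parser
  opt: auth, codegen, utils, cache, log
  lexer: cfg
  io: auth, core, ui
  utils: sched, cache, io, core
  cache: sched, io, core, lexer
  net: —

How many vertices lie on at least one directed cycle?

A vertex is on a directed cycle iff it belongs to a strongly connected component of size ≥ 2 (or has a self-loop).
The vertices on cycles are {log, opt, cache, sched, utils} — 5 in total.

5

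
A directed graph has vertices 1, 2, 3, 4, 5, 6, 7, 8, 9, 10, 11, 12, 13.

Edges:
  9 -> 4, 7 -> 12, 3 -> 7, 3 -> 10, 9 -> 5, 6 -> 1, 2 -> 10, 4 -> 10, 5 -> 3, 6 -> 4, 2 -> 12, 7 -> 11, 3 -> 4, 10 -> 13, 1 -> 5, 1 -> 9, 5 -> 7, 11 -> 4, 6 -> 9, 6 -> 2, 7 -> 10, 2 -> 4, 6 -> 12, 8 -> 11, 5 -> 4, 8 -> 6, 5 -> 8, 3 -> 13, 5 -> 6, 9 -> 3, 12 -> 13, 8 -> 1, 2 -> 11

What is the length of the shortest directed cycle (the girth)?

3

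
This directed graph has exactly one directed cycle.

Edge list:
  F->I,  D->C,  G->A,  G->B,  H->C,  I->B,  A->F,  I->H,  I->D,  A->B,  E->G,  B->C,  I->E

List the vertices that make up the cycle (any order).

A, E, F, G, I

DFS with gray/black marking from A:
A gray
  B gray
    C gray
    C black
  B black
  F gray
    I gray
      E gray
        G gray
          G→A: A is gray → back edge
Back edge closes the cycle A → F → I → E → G → A; its vertices are {A, E, F, G, I}.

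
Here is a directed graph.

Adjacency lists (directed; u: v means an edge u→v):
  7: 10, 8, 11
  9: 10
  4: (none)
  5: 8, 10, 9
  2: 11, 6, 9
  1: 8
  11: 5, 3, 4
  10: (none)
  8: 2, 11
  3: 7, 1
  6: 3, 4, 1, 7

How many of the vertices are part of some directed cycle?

8

A vertex is on a directed cycle iff it belongs to a strongly connected component of size ≥ 2 (or has a self-loop).
The vertices on cycles are {1, 2, 3, 5, 6, 7, 8, 11} — 8 in total.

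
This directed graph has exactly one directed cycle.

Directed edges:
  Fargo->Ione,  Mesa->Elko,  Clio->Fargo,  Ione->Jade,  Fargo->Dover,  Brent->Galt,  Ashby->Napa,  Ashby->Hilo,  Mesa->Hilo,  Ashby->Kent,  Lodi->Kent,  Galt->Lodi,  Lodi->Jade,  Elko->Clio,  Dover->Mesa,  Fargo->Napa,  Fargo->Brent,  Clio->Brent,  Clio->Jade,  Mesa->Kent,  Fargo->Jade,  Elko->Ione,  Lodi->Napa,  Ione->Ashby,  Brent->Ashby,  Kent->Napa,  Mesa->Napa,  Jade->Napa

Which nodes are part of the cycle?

DFS with gray/black marking from Elko:
Elko gray
  Clio gray
    Brent gray
      Ashby gray
        Hilo gray
        Hilo black
        Kent gray
          Napa gray
          Napa black
        Kent black
        Ashby→Napa: Napa black — skip
      Ashby black
      Galt gray
        Lodi gray
          Lodi→Napa: Napa black — skip
          Jade gray
            Jade→Napa: Napa black — skip
          Jade black
          Lodi→Kent: Kent black — skip
        Lodi black
      Galt black
    Brent black
    Clio→Jade: Jade black — skip
    Fargo gray
      Fargo→Napa: Napa black — skip
      Fargo→Jade: Jade black — skip
      Fargo→Brent: Brent black — skip
      Dover gray
        Mesa gray
          Mesa→Hilo: Hilo black — skip
          Mesa→Elko: Elko is gray → back edge
Back edge closes the cycle Elko → Clio → Fargo → Dover → Mesa → Elko; its vertices are {Clio, Elko, Mesa, Dover, Fargo}.

Clio, Elko, Mesa, Dover, Fargo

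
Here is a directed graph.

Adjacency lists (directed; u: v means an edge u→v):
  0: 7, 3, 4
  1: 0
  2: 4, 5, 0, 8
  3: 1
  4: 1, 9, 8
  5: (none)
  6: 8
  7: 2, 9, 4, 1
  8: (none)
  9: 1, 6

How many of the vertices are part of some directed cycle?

7

A vertex is on a directed cycle iff it belongs to a strongly connected component of size ≥ 2 (or has a self-loop).
The vertices on cycles are {0, 1, 2, 3, 4, 7, 9} — 7 in total.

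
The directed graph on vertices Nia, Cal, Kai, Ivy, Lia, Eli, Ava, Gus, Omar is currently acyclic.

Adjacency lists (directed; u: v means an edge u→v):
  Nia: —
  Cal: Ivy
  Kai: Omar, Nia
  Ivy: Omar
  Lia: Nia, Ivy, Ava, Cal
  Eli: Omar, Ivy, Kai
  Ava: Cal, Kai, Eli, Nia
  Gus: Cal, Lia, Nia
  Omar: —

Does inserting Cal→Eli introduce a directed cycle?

Adding Cal→Eli creates a cycle iff Eli can already reach Cal.
Explore from Eli: no path reaches Cal. The graph stays acyclic.

No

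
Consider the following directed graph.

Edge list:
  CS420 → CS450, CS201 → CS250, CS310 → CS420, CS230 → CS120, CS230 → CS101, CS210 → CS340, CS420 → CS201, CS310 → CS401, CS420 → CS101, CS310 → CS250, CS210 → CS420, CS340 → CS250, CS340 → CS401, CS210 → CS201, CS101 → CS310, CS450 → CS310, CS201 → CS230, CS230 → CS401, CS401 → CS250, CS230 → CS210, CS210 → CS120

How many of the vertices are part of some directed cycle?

7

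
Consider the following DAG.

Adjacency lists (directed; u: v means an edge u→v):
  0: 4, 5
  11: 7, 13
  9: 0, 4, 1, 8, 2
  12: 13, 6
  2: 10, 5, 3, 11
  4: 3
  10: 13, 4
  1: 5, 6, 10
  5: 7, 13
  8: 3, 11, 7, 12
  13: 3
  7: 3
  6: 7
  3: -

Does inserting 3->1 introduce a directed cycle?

Adding 3→1 creates a cycle iff 1 can already reach 3.
Path from 1: 1 → 10 → 4 → 3.
So 1 → … → 3 → 1 is a cycle.

Yes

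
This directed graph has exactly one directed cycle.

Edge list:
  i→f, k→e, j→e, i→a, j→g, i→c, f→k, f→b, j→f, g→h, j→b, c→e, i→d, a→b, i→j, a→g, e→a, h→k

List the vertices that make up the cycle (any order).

DFS with gray/black marking from a:
a gray
  g gray
    h gray
      k gray
        e gray
          e→a: a is gray → back edge
Back edge closes the cycle a → g → h → k → e → a; its vertices are {a, e, g, h, k}.

a, e, g, h, k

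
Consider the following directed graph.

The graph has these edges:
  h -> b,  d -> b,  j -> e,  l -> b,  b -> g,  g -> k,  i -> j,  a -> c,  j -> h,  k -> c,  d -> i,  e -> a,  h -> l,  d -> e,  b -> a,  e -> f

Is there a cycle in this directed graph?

DFS with white/gray/black marking, starting from h:
h gray
  l gray
    b gray
      g gray
        k gray
          c gray
          c black
        k black
      g black
      a gray
        a→c: c black — skip
      a black
    b black
  l black
  h→b: b black — skip
h black
d gray
  i gray
    j gray
      e gray
        e→a: a black — skip
        f gray
        f black
      e black
      j→h: h black — skip
    j black
  i black
  d→b: b black — skip
  d→e: e black — skip
d black
Every edge goes to a white or black vertex — no back edge, so the graph is acyclic.

No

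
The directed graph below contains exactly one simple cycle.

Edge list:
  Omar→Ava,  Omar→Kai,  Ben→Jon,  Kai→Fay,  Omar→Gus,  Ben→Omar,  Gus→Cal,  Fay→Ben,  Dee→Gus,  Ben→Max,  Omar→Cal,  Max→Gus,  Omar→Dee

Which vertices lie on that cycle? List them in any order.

Ben, Fay, Kai, Omar

DFS with gray/black marking from Ben:
Ben gray
  Omar gray
    Ava gray
    Ava black
    Kai gray
      Fay gray
        Fay→Ben: Ben is gray → back edge
Back edge closes the cycle Ben → Omar → Kai → Fay → Ben; its vertices are {Ben, Fay, Kai, Omar}.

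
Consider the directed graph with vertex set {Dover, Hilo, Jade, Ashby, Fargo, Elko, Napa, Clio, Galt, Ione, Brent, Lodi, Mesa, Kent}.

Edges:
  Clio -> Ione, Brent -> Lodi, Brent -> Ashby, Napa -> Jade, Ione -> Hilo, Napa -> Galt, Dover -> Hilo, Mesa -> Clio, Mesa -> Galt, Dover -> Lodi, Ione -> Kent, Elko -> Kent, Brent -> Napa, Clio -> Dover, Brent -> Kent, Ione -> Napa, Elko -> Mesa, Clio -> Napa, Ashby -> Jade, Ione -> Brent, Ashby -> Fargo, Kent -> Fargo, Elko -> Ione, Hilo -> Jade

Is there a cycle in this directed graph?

No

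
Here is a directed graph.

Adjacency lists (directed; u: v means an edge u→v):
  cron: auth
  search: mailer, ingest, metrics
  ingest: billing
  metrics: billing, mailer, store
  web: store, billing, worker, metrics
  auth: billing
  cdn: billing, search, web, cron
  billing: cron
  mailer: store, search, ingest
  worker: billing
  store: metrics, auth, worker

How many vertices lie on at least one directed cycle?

7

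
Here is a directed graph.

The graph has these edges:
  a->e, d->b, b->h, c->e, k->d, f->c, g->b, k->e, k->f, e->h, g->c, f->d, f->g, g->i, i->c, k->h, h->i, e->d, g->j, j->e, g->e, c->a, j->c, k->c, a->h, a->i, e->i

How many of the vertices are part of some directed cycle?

7

A vertex is on a directed cycle iff it belongs to a strongly connected component of size ≥ 2 (or has a self-loop).
The vertices on cycles are {a, b, c, d, e, h, i} — 7 in total.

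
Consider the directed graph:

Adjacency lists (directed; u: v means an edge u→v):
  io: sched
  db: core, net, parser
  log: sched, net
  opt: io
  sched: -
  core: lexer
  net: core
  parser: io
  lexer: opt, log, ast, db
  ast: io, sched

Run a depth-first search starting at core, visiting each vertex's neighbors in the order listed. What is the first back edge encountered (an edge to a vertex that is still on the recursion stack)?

net->core

DFS from core (visiting each vertex's neighbors in the order listed); mark gray on enter, black on exit:
core gray
  lexer gray
    opt gray
      io gray
        sched gray
        sched black
      io black
    opt black
    log gray
      log→sched: sched black — skip
      net gray
        net→core: core is gray → back edge
First back edge: net → core.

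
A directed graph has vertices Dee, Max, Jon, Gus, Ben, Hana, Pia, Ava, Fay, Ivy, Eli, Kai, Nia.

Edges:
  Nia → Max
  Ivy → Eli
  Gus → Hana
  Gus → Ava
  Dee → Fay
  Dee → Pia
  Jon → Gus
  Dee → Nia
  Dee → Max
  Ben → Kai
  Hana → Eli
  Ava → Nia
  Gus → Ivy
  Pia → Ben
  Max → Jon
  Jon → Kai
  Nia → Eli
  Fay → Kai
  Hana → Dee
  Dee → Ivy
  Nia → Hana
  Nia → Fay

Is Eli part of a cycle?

Eli lies on a cycle iff there is a path from Eli back to itself.
Exploring from Eli, it never reaches itself; equivalently, its strongly connected component is a singleton.

No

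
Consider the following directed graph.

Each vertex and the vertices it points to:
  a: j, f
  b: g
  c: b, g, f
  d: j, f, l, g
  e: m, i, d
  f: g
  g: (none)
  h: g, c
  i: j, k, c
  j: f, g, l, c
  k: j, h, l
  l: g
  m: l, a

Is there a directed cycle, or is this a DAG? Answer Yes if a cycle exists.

No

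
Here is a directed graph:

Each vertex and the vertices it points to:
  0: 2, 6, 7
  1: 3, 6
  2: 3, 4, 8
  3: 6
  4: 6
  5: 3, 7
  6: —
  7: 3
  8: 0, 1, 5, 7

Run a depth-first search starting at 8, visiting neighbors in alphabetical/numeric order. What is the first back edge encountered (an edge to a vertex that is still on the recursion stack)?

2->8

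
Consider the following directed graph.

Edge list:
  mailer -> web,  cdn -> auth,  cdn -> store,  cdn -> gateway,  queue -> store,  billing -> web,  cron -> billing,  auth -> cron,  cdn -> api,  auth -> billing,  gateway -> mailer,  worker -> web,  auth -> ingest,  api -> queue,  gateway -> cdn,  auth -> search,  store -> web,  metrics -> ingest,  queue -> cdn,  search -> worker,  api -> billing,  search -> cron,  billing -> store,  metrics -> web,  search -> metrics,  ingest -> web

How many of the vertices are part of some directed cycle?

4

A vertex is on a directed cycle iff it belongs to a strongly connected component of size ≥ 2 (or has a self-loop).
The vertices on cycles are {api, cdn, queue, gateway} — 4 in total.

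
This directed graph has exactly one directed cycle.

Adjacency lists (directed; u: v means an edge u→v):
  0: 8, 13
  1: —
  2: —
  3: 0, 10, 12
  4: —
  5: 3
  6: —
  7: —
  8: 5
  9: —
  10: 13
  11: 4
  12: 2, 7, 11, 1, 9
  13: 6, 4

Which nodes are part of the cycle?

0, 3, 5, 8

DFS with gray/black marking from 3:
3 gray
  0 gray
    8 gray
      5 gray
        5→3: 3 is gray → back edge
Back edge closes the cycle 3 → 0 → 8 → 5 → 3; its vertices are {0, 3, 5, 8}.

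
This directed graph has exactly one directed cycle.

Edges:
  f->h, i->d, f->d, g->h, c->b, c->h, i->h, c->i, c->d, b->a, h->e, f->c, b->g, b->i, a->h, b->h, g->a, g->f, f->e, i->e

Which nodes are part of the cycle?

b, c, f, g

DFS with gray/black marking from c:
c gray
  b gray
    h gray
      e gray
      e black
    h black
    g gray
      a gray
        a→h: h black — skip
      a black
      g→h: h black — skip
      f gray
        f→c: c is gray → back edge
Back edge closes the cycle c → b → g → f → c; its vertices are {b, c, f, g}.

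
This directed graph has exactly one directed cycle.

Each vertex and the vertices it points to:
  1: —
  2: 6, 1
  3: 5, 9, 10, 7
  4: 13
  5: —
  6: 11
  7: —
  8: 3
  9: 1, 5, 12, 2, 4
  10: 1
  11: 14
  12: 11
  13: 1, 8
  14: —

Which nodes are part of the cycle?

DFS with gray/black marking from 8:
8 gray
  3 gray
    5 gray
    5 black
    9 gray
      1 gray
      1 black
      9→5: 5 black — skip
      12 gray
        11 gray
          14 gray
          14 black
        11 black
      12 black
      2 gray
        6 gray
          6→11: 11 black — skip
        6 black
        2→1: 1 black — skip
      2 black
      4 gray
        13 gray
          13→1: 1 black — skip
          13→8: 8 is gray → back edge
Back edge closes the cycle 8 → 3 → 9 → 4 → 13 → 8; its vertices are {3, 4, 8, 9, 13}.

3, 4, 8, 9, 13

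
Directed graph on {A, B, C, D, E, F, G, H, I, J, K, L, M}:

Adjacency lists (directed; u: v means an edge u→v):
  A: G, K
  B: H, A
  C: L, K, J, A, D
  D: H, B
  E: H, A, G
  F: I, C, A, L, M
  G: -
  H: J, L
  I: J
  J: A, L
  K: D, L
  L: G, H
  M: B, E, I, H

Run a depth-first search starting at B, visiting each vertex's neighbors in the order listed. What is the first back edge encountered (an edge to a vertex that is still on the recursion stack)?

DFS from B (visiting each vertex's neighbors in the order listed); mark gray on enter, black on exit:
B gray
  H gray
    J gray
      A gray
        G gray
        G black
        K gray
          D gray
            D→H: H is gray → back edge
First back edge: D → H.

D→H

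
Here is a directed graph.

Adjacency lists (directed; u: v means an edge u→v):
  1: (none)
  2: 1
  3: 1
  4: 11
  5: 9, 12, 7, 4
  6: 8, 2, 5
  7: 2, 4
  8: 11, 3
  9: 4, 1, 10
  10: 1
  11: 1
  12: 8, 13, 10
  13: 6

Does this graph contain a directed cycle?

DFS with white/gray/black marking, starting from 5:
5 gray
  9 gray
    4 gray
      11 gray
        1 gray
        1 black
      11 black
    4 black
    9→1: 1 black — skip
    10 gray
      10→1: 1 black — skip
    10 black
  9 black
  12 gray
    8 gray
      8→11: 11 black — skip
      3 gray
        3→1: 1 black — skip
      3 black
    8 black
    13 gray
      6 gray
        6→8: 8 black — skip
        2 gray
          2→1: 1 black — skip
        2 black
        6→5: 5 is gray → back edge
Back edge found, so a cycle exists: 5 → 12 → 13 → 6 → 5.

Yes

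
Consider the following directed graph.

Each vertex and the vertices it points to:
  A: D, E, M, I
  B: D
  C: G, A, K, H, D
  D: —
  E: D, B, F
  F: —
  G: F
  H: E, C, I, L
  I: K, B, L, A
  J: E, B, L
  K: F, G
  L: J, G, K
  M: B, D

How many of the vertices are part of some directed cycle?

6

A vertex is on a directed cycle iff it belongs to a strongly connected component of size ≥ 2 (or has a self-loop).
The vertices on cycles are {A, C, H, I, J, L} — 6 in total.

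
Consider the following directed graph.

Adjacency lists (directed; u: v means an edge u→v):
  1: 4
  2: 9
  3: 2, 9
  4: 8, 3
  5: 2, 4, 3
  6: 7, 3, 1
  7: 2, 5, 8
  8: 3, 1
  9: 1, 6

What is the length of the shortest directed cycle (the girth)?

3

For each vertex v, BFS finds the shortest path from v back to v.
The shortest such closed walk is 6 → 3 → 9 → 6, length 3.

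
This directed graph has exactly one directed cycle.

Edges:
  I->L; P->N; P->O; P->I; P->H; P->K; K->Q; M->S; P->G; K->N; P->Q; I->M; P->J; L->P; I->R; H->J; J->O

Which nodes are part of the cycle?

DFS with gray/black marking from P:
P gray
  I gray
    L gray
      L→P: P is gray → back edge
Back edge closes the cycle P → I → L → P; its vertices are {I, L, P}.

I, L, P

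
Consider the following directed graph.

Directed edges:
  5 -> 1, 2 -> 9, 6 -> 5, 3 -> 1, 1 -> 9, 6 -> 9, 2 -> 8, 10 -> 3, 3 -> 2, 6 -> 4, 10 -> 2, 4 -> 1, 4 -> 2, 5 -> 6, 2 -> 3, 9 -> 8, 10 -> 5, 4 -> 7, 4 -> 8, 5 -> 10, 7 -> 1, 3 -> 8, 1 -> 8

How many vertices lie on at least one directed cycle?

A vertex is on a directed cycle iff it belongs to a strongly connected component of size ≥ 2 (or has a self-loop).
The vertices on cycles are {2, 3, 5, 6, 10} — 5 in total.

5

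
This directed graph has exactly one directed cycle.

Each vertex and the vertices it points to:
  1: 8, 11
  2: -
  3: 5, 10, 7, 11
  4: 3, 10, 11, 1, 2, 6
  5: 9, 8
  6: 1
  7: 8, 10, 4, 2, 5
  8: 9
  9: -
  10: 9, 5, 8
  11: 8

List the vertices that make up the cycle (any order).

DFS with gray/black marking from 4:
4 gray
  3 gray
    5 gray
      9 gray
      9 black
      8 gray
        8→9: 9 black — skip
      8 black
    5 black
    10 gray
      10→9: 9 black — skip
      10→5: 5 black — skip
      10→8: 8 black — skip
    10 black
    7 gray
      7→8: 8 black — skip
      7→10: 10 black — skip
      7→4: 4 is gray → back edge
Back edge closes the cycle 4 → 3 → 7 → 4; its vertices are {3, 4, 7}.

3, 4, 7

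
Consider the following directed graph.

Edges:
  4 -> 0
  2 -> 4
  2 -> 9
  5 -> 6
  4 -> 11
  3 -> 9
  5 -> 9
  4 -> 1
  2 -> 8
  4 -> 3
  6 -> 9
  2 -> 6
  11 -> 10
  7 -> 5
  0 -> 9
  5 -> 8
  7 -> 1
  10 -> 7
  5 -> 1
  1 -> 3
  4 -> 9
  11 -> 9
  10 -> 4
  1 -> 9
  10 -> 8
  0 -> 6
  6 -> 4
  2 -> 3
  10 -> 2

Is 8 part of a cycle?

No

8 lies on a cycle iff there is a path from 8 back to itself.
Exploring from 8, it never reaches itself; equivalently, its strongly connected component is a singleton.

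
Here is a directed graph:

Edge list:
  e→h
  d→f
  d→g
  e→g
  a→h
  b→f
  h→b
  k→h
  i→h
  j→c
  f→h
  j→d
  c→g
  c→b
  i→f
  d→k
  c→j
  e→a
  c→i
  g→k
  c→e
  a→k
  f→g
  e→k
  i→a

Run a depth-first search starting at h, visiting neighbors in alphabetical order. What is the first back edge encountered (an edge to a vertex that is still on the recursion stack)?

k->h

DFS from h (visiting neighbors in alphabetical order); mark gray on enter, black on exit:
h gray
  b gray
    f gray
      g gray
        k gray
          k→h: h is gray → back edge
First back edge: k → h.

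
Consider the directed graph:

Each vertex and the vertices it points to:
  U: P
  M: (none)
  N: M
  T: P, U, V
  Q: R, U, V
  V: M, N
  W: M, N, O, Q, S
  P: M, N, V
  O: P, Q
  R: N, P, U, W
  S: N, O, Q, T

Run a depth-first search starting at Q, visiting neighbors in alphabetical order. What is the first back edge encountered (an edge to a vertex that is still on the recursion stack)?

DFS from Q (visiting neighbors in alphabetical order); mark gray on enter, black on exit:
Q gray
  R gray
    N gray
      M gray
      M black
    N black
    P gray
      P→M: M black — skip
      P→N: N black — skip
      V gray
        V→M: M black — skip
        V→N: N black — skip
      V black
    P black
    U gray
      U→P: P black — skip
    U black
    W gray
      W→M: M black — skip
      W→N: N black — skip
      O gray
        O→P: P black — skip
        O→Q: Q is gray → back edge
First back edge: O → Q.

O->Q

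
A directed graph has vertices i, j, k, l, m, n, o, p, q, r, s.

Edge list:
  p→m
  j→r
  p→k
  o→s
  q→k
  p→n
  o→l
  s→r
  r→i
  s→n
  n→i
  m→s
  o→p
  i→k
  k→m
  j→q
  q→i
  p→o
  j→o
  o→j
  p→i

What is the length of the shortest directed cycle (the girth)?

2

For each vertex v, BFS finds the shortest path from v back to v.
The shortest such closed walk is j → o → j, length 2.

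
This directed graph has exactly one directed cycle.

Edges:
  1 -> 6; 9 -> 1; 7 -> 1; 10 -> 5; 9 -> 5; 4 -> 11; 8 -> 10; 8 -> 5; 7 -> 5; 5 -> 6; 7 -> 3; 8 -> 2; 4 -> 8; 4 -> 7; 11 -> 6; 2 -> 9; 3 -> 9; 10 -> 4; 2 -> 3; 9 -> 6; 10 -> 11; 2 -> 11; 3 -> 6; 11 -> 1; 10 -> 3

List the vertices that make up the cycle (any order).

DFS with gray/black marking from 4:
4 gray
  7 gray
    5 gray
      6 gray
      6 black
    5 black
    1 gray
      1→6: 6 black — skip
    1 black
    3 gray
      3→6: 6 black — skip
      9 gray
        9→1: 1 black — skip
        9→6: 6 black — skip
        9→5: 5 black — skip
      9 black
    3 black
  7 black
  8 gray
    2 gray
      11 gray
        11→1: 1 black — skip
        11→6: 6 black — skip
      11 black
      2→9: 9 black — skip
      2→3: 3 black — skip
    2 black
    10 gray
      10→3: 3 black — skip
      10→4: 4 is gray → back edge
Back edge closes the cycle 4 → 8 → 10 → 4; its vertices are {4, 8, 10}.

4, 8, 10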